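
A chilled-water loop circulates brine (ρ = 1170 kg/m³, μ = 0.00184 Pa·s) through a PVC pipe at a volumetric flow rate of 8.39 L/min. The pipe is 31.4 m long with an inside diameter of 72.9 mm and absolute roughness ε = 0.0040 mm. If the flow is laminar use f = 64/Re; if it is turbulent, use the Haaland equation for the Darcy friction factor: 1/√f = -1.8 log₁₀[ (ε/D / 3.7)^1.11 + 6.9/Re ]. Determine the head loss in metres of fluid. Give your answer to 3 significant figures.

h_f ≈ 0.00102 m

Q = 8.39 L/min = 8.39/60000 = 0.0001398 m³/s.
Cross-sectional area A = πD²/4 = π(0.0729)²/4 = 0.004174 m²; mean velocity V = Q/A = 0.0001398/0.004174 = 0.0335 m/s.
Reynolds number Re = ρVD/μ = 1170 · 0.0335 · 0.0729 / 0.00184 = 1553.
Re < 2300 → laminar flow, so f = 64/Re = 64/1553 = 0.04121 (the turbulent correlation is not needed).
Darcy-Weisbach: ΔP = f(L/D)(ρV²/2) = 0.04121·(31.4/0.0729)·(1170·0.0335²/2) = 0.04121·430.7·0.6566 = 11.65 Pa.
Head loss h_f = ΔP/(ρg) = 11.65/(1170·9.81) = 0.00102 m.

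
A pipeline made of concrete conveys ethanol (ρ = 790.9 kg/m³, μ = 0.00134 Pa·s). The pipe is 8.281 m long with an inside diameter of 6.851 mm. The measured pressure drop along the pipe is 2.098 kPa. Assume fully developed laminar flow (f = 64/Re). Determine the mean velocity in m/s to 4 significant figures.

For laminar flow, f = 64/Re with Re = ρVD/μ, so Darcy-Weisbach reduces to ΔP = 32μLV/D². Solving for V: V = ΔP·D²/(32μL) = 2098·(0.006851)²/(32·0.00134·8.281) = 0.2773 m/s.
Check: Re = ρVD/μ = 790.9·0.2773·0.006851/0.00134 = 1121 < 2300, so the laminar assumption holds.

V ≈ 0.2773 m/s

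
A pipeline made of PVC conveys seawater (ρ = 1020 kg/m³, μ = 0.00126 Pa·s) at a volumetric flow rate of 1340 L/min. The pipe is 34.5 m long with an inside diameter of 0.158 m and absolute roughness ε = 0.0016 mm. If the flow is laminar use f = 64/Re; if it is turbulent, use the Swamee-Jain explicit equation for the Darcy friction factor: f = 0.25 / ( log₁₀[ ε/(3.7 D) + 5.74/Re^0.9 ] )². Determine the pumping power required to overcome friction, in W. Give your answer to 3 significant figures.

P ≈ 53.6 W

Q = 1340 L/min = 1340/60000 = 0.02233 m³/s.
Cross-sectional area A = πD²/4 = π(0.158)²/4 = 0.01961 m²; mean velocity V = Q/A = 0.02233/0.01961 = 1.139 m/s.
Reynolds number Re = ρVD/μ = 1020 · 1.139 · 0.158 / 0.00126 = 1.457e+05.
Re > 4000 → turbulent. Relative roughness ε/D = 1.6e-06/0.158 = 1.01e-05. Swamee-Jain: f = 0.25/(log₁₀[1.01e-05/3.7 + 5.74/1.457e+05^0.9])² = 0.25/(log₁₀[2.74e-06 + 0.000129])² = 0.25/(-3.879)² = 0.01661.
Darcy-Weisbach: ΔP = f(L/D)(ρV²/2) = 0.01661·(34.5/0.158)·(1020·1.139²/2) = 0.01661·218.4·661.7 = 2401 Pa.
Pumping power P = QΔP = 0.02233·2401 = 53.61 W = 53.6 W.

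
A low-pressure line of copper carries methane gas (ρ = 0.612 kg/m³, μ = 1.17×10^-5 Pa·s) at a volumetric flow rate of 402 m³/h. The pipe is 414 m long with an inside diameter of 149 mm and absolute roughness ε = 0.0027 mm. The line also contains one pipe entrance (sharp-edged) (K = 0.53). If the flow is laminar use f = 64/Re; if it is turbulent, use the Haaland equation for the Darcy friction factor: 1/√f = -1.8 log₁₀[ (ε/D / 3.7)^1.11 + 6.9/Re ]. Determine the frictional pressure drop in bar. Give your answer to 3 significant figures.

ΔP ≈ 0.00731 bar

Q = 402 m³/h = 402/3600 = 0.1117 m³/s.
Cross-sectional area A = πD²/4 = π(0.149)²/4 = 0.01744 m²; mean velocity V = Q/A = 0.1117/0.01744 = 6.404 m/s.
Reynolds number Re = ρVD/μ = 0.612 · 6.404 · 0.149 / 1.17e-05 = 4.991e+04.
Re > 4000 → turbulent. Relative roughness ε/D = 2.7e-06/0.149 = 1.81e-05. Haaland: 1/√f = -1.8 log₁₀[(1.81e-05/3.7)^1.11 + 6.9/4.991e+04] = -1.8 log₁₀[1.28e-06 + 0.000138] = 6.94, so f = 0.02076.
Total minor-loss coefficient ΣK = 1·0.53 = 0.53.
ΔP = [f·L/D + ΣK]·(ρV²/2) = [0.02076·414/0.149 + 0.53]·(0.612·6.404²/2) = [57.69 + 0.53]·12.55 = 730.7 Pa.
ΔP = 730.7 Pa = 0.00731 bar.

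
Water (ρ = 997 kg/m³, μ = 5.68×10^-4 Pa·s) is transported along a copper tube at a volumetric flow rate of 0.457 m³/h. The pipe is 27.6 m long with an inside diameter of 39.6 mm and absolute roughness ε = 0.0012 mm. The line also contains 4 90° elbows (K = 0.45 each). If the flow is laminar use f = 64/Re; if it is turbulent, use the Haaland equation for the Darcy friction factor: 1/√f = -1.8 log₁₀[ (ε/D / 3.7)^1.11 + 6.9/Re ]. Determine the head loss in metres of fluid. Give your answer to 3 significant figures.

h_f ≈ 0.0138 m

Q = 0.457 m³/h = 0.457/3600 = 0.0001269 m³/s.
Cross-sectional area A = πD²/4 = π(0.0396)²/4 = 0.001232 m²; mean velocity V = Q/A = 0.0001269/0.001232 = 0.1031 m/s.
Reynolds number Re = ρVD/μ = 997 · 0.1031 · 0.0396 / 0.000568 = 7164.
Re > 4000 → turbulent. Relative roughness ε/D = 1.2e-06/0.0396 = 3.03e-05. Haaland: 1/√f = -1.8 log₁₀[(3.03e-05/3.7)^1.11 + 6.9/7164] = -1.8 log₁₀[2.26e-06 + 0.000963] = 5.428, so f = 0.03395.
Total minor-loss coefficient ΣK = 4·0.45 = 1.8.
ΔP = [f·L/D + ΣK]·(ρV²/2) = [0.03395·27.6/0.0396 + 1.8]·(997·0.1031²/2) = [23.66 + 1.8]·5.296 = 134.8 Pa.
Head loss h_f = ΔP/(ρg) = 134.8/(997·9.81) = 0.0138 m.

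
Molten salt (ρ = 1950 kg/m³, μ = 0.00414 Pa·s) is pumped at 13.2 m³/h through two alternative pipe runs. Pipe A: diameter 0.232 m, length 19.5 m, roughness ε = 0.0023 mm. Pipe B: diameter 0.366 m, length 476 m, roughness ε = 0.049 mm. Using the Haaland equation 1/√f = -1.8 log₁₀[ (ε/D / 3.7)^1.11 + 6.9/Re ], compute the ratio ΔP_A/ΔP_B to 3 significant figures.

ΔP_A/ΔP_B ≈ 0.350

Pipe A: V = Q/A = 0.003667/0.04227 = 0.08674 m/s; Re = 9478; ε/D = 9.91e-06; Haaland → f = 0.03135; ΔP_A = f(L/D)(ρV²/2) = 19.33 Pa.
Pipe B: V = Q/A = 0.003667/0.1052 = 0.03485 m/s; Re = 6008; ε/D = 0.000134; Haaland → f = 0.03582; ΔP_B = f(L/D)(ρV²/2) = 55.17 Pa.
ΔP_A/ΔP_B = 19.33/55.17 = 0.350.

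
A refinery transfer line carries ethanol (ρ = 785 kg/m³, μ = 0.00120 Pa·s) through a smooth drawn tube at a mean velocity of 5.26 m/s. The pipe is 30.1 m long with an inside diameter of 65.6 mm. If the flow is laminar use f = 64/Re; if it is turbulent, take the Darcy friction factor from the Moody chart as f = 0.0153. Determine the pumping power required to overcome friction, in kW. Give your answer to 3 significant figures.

P ≈ 1.36 kW

Reynolds number Re = ρVD/μ = 785 · 5.26 · 0.0656 / 0.0012 = 2.257e+05.
Re > 4000 → turbulent; use the Moody-chart value f = 0.0153.
Darcy-Weisbach: ΔP = f(L/D)(ρV²/2) = 0.0153·(30.1/0.0656)·(785·5.26²/2) = 0.0153·458.8·1.086e+04 = 7.624e+04 Pa.
Q = V·A = 5.26·0.00338 = 0.01778 m³/s.
Pumping power P = QΔP = 0.01778·7.624e+04 = 1355 W = 1.36 kW.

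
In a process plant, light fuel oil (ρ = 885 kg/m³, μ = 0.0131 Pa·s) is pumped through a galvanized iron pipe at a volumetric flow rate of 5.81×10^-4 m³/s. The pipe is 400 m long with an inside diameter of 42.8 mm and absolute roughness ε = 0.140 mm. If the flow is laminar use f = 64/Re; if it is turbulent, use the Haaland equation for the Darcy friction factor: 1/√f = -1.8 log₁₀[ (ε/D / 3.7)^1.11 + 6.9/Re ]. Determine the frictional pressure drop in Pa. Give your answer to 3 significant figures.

ΔP ≈ 37000 Pa

Cross-sectional area A = πD²/4 = π(0.0428)²/4 = 0.001439 m²; mean velocity V = Q/A = 0.000581/0.001439 = 0.4038 m/s.
Reynolds number Re = ρVD/μ = 885 · 0.4038 · 0.0428 / 0.0131 = 1168.
Re < 2300 → laminar flow, so f = 64/Re = 64/1168 = 0.05481 (the turbulent correlation is not needed).
Darcy-Weisbach: ΔP = f(L/D)(ρV²/2) = 0.05481·(400/0.0428)·(885·0.4038²/2) = 0.05481·9346·72.16 = 3.697e+04 Pa.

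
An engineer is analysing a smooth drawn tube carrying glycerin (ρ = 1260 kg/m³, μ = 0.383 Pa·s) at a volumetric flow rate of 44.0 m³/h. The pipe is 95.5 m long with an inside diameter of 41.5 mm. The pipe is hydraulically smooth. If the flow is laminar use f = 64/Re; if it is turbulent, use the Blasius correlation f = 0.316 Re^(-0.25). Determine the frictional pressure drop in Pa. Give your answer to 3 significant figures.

Q = 44.0 m³/h = 44.0/3600 = 0.01222 m³/s.
Cross-sectional area A = πD²/4 = π(0.0415)²/4 = 0.001353 m²; mean velocity V = Q/A = 0.01222/0.001353 = 9.036 m/s.
Reynolds number Re = ρVD/μ = 1260 · 9.036 · 0.0415 / 0.383 = 1234.
Re < 2300 → laminar flow, so f = 64/Re = 64/1234 = 0.05188 (the turbulent correlation is not needed).
Darcy-Weisbach: ΔP = f(L/D)(ρV²/2) = 0.05188·(95.5/0.0415)·(1260·9.036²/2) = 0.05188·2301·5.144e+04 = 6.141e+06 Pa.

ΔP ≈ 6.14×10^6 Pa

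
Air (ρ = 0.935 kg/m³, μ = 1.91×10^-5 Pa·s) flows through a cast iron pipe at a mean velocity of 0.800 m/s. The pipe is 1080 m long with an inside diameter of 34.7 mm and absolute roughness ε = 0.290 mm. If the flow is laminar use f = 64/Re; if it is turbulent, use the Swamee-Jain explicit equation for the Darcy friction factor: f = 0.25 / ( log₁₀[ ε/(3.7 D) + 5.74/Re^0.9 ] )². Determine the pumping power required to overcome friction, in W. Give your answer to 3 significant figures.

Reynolds number Re = ρVD/μ = 0.935 · 0.8 · 0.0347 / 1.91e-05 = 1359.
Re < 2300 → laminar flow, so f = 64/Re = 64/1359 = 0.0471 (the turbulent correlation is not needed).
Darcy-Weisbach: ΔP = f(L/D)(ρV²/2) = 0.0471·(1080/0.0347)·(0.935·0.8²/2) = 0.0471·3.112e+04·0.2992 = 438.6 Pa.
Q = V·A = 0.8·0.0009457 = 0.0007566 m³/s.
Pumping power P = QΔP = 0.0007566·438.6 = 0.3318 W = 0.332 W.

P ≈ 0.332 W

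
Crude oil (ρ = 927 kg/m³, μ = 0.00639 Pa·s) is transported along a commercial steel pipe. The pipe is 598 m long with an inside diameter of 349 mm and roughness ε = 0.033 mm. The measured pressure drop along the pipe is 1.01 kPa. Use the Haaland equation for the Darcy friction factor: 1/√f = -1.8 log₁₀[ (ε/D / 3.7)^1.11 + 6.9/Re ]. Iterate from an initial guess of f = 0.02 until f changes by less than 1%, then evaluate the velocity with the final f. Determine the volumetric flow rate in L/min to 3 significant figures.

Q ≈ 1170 L/min

Rearranging Darcy-Weisbach: V = √(2·ΔP·D/(f·L·ρ)). With ε/D = 3.3e-05/0.349 = 9.46e-05, iterate starting from f = 0.02:
  f = 0.02 → V = √(2·1010·0.349/(0.02·598·927)) = 0.2522 m/s; Re = ρVD/μ = 1.277e+04; f → 0.02903
  f = 0.02903 → V = 0.2093 m/s; Re = 1.06e+04; f → 0.0305
  f = 0.0305 → V = 0.2042 m/s; Re = 1.034e+04; f → 0.03071
Converged (Δf/f < 1%). With the final f = 0.03071: V = √(2·1010·0.349/(0.03071·598·927)) = 0.2035 m/s.
Q = V·A = 0.2035·(π/4·0.349²) = 0.01947 m³/s = 1170 L/min.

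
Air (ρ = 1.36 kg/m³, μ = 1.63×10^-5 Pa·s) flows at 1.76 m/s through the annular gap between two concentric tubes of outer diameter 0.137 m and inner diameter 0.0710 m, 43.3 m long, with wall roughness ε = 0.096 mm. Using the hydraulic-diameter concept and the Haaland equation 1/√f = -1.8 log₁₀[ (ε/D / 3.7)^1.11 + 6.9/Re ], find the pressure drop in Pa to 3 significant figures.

ΔP ≈ 45.7 Pa

Hydraulic diameter D_h = 4A/P = D_o - D_i = 0.137 - 0.071 = 0.066 m.
Re = ρVD_h/μ = 1.36·1.76·0.066/1.63e-05 = 9692.
ε/D_h = 9.6e-05/0.066 = 0.00145; Haaland gives 1/√f = -1.8 log₁₀[0.000166+0.000712] = 5.502, so f = 0.03304.
ΔP = f(L/D_h)(ρV²/2) = 0.03304·43.3/0.066·2.106 = 45.65 Pa.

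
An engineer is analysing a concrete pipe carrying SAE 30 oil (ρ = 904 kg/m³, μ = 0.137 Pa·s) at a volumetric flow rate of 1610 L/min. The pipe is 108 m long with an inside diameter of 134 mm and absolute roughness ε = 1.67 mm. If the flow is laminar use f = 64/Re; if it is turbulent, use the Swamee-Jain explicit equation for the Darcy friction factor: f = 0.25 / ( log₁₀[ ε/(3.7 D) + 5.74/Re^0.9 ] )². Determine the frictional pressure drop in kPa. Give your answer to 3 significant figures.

ΔP ≈ 50.2 kPa

Q = 1610 L/min = 1610/60000 = 0.02683 m³/s.
Cross-sectional area A = πD²/4 = π(0.134)²/4 = 0.0141 m²; mean velocity V = Q/A = 0.02683/0.0141 = 1.903 m/s.
Reynolds number Re = ρVD/μ = 904 · 1.903 · 0.134 / 0.137 = 1682.
Re < 2300 → laminar flow, so f = 64/Re = 64/1682 = 0.03804 (the turbulent correlation is not needed).
Darcy-Weisbach: ΔP = f(L/D)(ρV²/2) = 0.03804·(108/0.134)·(904·1.903²/2) = 0.03804·806·1636 = 5.017e+04 Pa.
ΔP = 5.017e+04 Pa = 50.2 kPa.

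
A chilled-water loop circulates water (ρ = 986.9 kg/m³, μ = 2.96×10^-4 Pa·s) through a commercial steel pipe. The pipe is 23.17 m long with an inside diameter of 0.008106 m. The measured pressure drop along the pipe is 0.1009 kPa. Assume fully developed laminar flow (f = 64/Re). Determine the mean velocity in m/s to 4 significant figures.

For laminar flow, f = 64/Re with Re = ρVD/μ, so Darcy-Weisbach reduces to ΔP = 32μLV/D². Solving for V: V = ΔP·D²/(32μL) = 100.9·(0.008106)²/(32·0.000296·23.17) = 0.03021 m/s.
Check: Re = ρVD/μ = 986.9·0.03021·0.008106/0.000296 = 816.4 < 2300, so the laminar assumption holds.

V ≈ 0.03021 m/s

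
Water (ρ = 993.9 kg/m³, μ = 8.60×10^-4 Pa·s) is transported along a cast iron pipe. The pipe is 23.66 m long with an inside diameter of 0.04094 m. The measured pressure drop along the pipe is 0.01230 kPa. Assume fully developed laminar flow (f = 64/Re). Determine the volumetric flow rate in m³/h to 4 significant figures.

Q ≈ 0.1500 m³/h

For laminar flow, f = 64/Re with Re = ρVD/μ, so Darcy-Weisbach reduces to ΔP = 32μLV/D². Solving for V: V = ΔP·D²/(32μL) = 12.3·(0.04094)²/(32·0.00086·23.66) = 0.03166 m/s.
Check: Re = ρVD/μ = 993.9·0.03166·0.04094/0.00086 = 1498 < 2300, so the laminar assumption holds.
Q = V·A = 0.03166·(π/4·0.04094²) = 4.168e-05 m³/s = 0.1500 m³/h.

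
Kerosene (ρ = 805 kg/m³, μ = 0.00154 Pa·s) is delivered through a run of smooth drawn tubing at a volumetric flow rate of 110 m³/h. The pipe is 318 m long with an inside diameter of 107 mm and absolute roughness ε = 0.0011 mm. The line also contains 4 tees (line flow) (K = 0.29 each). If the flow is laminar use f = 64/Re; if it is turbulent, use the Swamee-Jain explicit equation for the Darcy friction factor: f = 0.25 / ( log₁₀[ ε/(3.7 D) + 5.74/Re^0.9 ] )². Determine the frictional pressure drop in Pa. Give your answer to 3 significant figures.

Q = 110 m³/h = 110/3600 = 0.03056 m³/s.
Cross-sectional area A = πD²/4 = π(0.107)²/4 = 0.008992 m²; mean velocity V = Q/A = 0.03056/0.008992 = 3.398 m/s.
Reynolds number Re = ρVD/μ = 805 · 3.398 · 0.107 / 0.00154 = 1.901e+05.
Re > 4000 → turbulent. Relative roughness ε/D = 1.1e-06/0.107 = 1.03e-05. Swamee-Jain: f = 0.25/(log₁₀[1.03e-05/3.7 + 5.74/1.901e+05^0.9])² = 0.25/(log₁₀[2.78e-06 + 0.000102])² = 0.25/(-3.98)² = 0.01578.
Total minor-loss coefficient ΣK = 4·0.29 = 1.16.
ΔP = [f·L/D + ΣK]·(ρV²/2) = [0.01578·318/0.107 + 1.16]·(805·3.398²/2) = [46.9 + 1.16]·4648 = 2.233e+05 Pa.

ΔP ≈ 223000 Pa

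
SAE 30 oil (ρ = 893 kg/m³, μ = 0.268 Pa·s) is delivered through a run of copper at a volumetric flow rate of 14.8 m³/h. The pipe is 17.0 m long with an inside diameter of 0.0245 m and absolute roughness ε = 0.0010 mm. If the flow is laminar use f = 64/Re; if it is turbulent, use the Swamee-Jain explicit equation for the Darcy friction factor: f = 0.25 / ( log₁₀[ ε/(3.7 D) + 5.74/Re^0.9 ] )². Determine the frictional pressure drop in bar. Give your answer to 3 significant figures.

ΔP ≈ 21.2 bar

Q = 14.8 m³/h = 14.8/3600 = 0.004111 m³/s.
Cross-sectional area A = πD²/4 = π(0.0245)²/4 = 0.0004714 m²; mean velocity V = Q/A = 0.004111/0.0004714 = 8.72 m/s.
Reynolds number Re = ρVD/μ = 893 · 8.72 · 0.0245 / 0.268 = 711.9.
Re < 2300 → laminar flow, so f = 64/Re = 64/711.9 = 0.0899 (the turbulent correlation is not needed).
Darcy-Weisbach: ΔP = f(L/D)(ρV²/2) = 0.0899·(17/0.0245)·(893·8.72²/2) = 0.0899·693.9·3.395e+04 = 2.118e+06 Pa.
ΔP = 2.118e+06 Pa = 21.2 bar.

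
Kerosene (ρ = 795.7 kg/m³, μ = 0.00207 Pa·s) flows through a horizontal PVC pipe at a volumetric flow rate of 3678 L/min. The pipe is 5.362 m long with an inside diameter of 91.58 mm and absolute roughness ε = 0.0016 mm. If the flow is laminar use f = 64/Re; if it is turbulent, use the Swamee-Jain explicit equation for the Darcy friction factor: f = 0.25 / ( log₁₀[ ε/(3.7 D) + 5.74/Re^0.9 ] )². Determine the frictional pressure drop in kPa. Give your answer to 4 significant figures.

Q = 3678 L/min = 3678/60000 = 0.0613 m³/s.
Cross-sectional area A = πD²/4 = π(0.09158)²/4 = 0.006587 m²; mean velocity V = Q/A = 0.0613/0.006587 = 9.306 m/s.
Reynolds number Re = ρVD/μ = 795.7 · 9.306 · 0.09158 / 0.00207 = 3.276e+05.
Re > 4000 → turbulent. Relative roughness ε/D = 1.6e-06/0.09158 = 1.75e-05. Swamee-Jain: f = 0.25/(log₁₀[1.75e-05/3.7 + 5.74/3.276e+05^0.9])² = 0.25/(log₁₀[4.72e-06 + 6.24e-05])² = 0.25/(-4.173)² = 0.01435.
Darcy-Weisbach: ΔP = f(L/D)(ρV²/2) = 0.01435·(5.362/0.09158)·(795.7·9.306²/2) = 0.01435·58.55·3.446e+04 = 2.896e+04 Pa.
ΔP = 2.896e+04 Pa = 28.96 kPa.

ΔP ≈ 28.96 kPa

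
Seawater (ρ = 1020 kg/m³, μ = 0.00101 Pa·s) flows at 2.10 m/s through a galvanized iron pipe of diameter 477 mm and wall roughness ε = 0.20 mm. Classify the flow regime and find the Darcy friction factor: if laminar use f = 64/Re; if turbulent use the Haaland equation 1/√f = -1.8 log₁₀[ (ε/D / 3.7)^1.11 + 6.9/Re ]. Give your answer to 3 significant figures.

f ≈ 0.0166

Re = ρVD/μ = 1020·2.1·0.477/0.00101 = 1.012e+06.
Re > 4000 → turbulent. ε/D = 0.0002/0.477 = 0.000419; Haaland: 1/√f = -1.8 log₁₀[4.17e-05 + 6.82e-06] = 7.765, so f = 0.01658.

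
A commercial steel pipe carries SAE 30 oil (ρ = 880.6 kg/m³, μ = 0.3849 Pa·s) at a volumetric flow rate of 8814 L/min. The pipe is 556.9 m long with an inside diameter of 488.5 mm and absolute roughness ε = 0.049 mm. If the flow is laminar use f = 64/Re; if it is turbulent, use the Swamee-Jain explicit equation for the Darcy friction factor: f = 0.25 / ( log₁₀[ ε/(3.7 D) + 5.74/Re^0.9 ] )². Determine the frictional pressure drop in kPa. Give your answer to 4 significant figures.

ΔP ≈ 22.53 kPa

Q = 8814 L/min = 8814/60000 = 0.1469 m³/s.
Cross-sectional area A = πD²/4 = π(0.4885)²/4 = 0.1874 m²; mean velocity V = Q/A = 0.1469/0.1874 = 0.7838 m/s.
Reynolds number Re = ρVD/μ = 880.6 · 0.7838 · 0.4885 / 0.385 = 876.
Re < 2300 → laminar flow, so f = 64/Re = 64/876 = 0.07306 (the turbulent correlation is not needed).
Darcy-Weisbach: ΔP = f(L/D)(ρV²/2) = 0.07306·(556.9/0.4885)·(880.6·0.7838²/2) = 0.07306·1140·270.5 = 2.253e+04 Pa.
ΔP = 2.253e+04 Pa = 22.53 kPa.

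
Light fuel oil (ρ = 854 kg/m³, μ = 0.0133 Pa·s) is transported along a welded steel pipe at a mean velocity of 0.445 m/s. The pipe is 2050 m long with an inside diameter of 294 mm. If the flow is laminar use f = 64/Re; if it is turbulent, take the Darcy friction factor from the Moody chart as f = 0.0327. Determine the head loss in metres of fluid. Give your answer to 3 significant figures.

Reynolds number Re = ρVD/μ = 854 · 0.445 · 0.294 / 0.0133 = 8401.
Re > 4000 → turbulent; use the Moody-chart value f = 0.0327.
Darcy-Weisbach: ΔP = f(L/D)(ρV²/2) = 0.0327·(2050/0.294)·(854·0.445²/2) = 0.0327·6973·84.56 = 1.928e+04 Pa.
Head loss h_f = ΔP/(ρg) = 1.928e+04/(854·9.81) = 2.30 m.

h_f ≈ 2.30 m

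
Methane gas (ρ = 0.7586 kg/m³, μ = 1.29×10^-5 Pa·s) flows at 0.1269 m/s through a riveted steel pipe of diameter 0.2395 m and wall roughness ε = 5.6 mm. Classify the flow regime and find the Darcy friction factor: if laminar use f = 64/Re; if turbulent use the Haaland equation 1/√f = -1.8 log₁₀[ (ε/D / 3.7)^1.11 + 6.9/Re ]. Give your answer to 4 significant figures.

f ≈ 0.03581

Re = ρVD/μ = 0.7586·0.1269·0.2395/1.29e-05 = 1787.
Re < 2300 → laminar, so f = 64/Re = 0.03581 (roughness is irrelevant in laminar flow).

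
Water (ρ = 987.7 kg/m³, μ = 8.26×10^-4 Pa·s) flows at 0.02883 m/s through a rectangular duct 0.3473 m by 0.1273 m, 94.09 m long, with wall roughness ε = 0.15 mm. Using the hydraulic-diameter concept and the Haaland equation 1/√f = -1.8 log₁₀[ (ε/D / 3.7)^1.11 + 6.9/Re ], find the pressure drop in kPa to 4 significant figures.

ΔP ≈ 0.007425 kPa

Hydraulic diameter D_h = 4A/P = 4·(0.3473·0.1273)/(2·(0.3473+0.1273)) = 0.1768/0.9492 = 0.1863 m.
Re = ρVD_h/μ = 987.7·0.02883·0.1863/0.000826 = 6423.
ε/D_h = 0.00015/0.1863 = 0.000805; Haaland gives 1/√f = -1.8 log₁₀[8.61e-05+0.00107] = 5.284, so f = 0.03582.
ΔP = f(L/D_h)(ρV²/2) = 0.03582·94.09/0.1863·0.4105 = 7.425 Pa.
ΔP = 0.007425 kPa.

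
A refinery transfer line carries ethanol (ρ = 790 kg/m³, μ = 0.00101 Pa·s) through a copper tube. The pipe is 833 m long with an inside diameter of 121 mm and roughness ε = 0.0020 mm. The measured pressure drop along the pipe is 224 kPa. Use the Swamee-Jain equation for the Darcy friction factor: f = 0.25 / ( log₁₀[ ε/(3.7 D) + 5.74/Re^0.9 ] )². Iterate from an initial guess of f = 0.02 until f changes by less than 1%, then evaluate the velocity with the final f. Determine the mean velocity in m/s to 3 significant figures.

V ≈ 2.31 m/s

Rearranging Darcy-Weisbach: V = √(2·ΔP·D/(f·L·ρ)). With ε/D = 2e-06/0.121 = 1.65e-05, iterate starting from f = 0.02:
  f = 0.02 → V = √(2·2.24e+05·0.121/(0.02·833·790)) = 2.029 m/s; Re = ρVD/μ = 1.921e+05; f → 0.0158
  f = 0.0158 → V = 2.283 m/s; Re = 2.161e+05; f → 0.01546
  f = 0.01546 → V = 2.308 m/s; Re = 2.185e+05; f → 0.01543
Converged (Δf/f < 1%). With the final f = 0.01543: V = √(2·2.24e+05·0.121/(0.01543·833·790)) = 2.311 m/s.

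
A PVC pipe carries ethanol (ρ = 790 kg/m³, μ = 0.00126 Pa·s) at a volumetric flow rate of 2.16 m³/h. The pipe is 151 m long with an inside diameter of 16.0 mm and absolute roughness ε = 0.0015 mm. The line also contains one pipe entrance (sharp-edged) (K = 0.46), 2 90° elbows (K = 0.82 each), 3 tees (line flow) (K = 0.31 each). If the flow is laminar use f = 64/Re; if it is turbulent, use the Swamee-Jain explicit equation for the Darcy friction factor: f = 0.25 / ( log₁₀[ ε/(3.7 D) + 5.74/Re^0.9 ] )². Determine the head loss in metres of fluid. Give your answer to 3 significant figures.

Q = 2.16 m³/h = 2.16/3600 = 0.0006 m³/s.
Cross-sectional area A = πD²/4 = π(0.016)²/4 = 0.0002011 m²; mean velocity V = Q/A = 0.0006/0.0002011 = 2.984 m/s.
Reynolds number Re = ρVD/μ = 790 · 2.984 · 0.016 / 0.00126 = 2.994e+04.
Re > 4000 → turbulent. Relative roughness ε/D = 1.5e-06/0.016 = 9.38e-05. Swamee-Jain: f = 0.25/(log₁₀[9.38e-05/3.7 + 5.74/2.994e+04^0.9])² = 0.25/(log₁₀[2.53e-05 + 0.000537])² = 0.25/(-3.25)² = 0.02367.
Total minor-loss coefficient ΣK = 1·0.46 + 2·0.82 + 3·0.31 = 3.03.
ΔP = [f·L/D + ΣK]·(ρV²/2) = [0.02367·151/0.016 + 3.03]·(790·2.984²/2) = [223.4 + 3.03]·3518 = 7.965e+05 Pa.
Head loss h_f = ΔP/(ρg) = 7.965e+05/(790·9.81) = 103 m.

h_f ≈ 103 m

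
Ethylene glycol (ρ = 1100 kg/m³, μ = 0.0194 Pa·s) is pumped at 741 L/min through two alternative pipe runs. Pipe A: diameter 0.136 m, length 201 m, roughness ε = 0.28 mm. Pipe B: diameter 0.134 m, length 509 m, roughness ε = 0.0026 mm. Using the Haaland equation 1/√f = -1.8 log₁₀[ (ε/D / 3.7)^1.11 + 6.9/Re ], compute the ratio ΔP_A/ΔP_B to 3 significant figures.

ΔP_A/ΔP_B ≈ 0.392

Pipe A: V = Q/A = 0.01235/0.01453 = 0.8502 m/s; Re = 6556; ε/D = 0.00206; Haaland → f = 0.03702; ΔP_A = f(L/D)(ρV²/2) = 2.175e+04 Pa.
Pipe B: V = Q/A = 0.01235/0.0141 = 0.8757 m/s; Re = 6654; ε/D = 1.94e-05; Haaland → f = 0.03467; ΔP_B = f(L/D)(ρV²/2) = 5.555e+04 Pa.
ΔP_A/ΔP_B = 2.175e+04/5.555e+04 = 0.392.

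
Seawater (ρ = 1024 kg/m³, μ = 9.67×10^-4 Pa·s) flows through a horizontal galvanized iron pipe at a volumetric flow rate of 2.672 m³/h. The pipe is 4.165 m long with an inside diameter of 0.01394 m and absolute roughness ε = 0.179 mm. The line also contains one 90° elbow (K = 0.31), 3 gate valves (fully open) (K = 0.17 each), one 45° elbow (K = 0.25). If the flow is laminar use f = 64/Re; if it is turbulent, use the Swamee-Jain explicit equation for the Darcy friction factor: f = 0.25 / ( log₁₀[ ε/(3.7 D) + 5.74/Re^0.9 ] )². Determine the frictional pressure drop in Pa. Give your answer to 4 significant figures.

Q = 2.672 m³/h = 2.672/3600 = 0.0007422 m³/s.
Cross-sectional area A = πD²/4 = π(0.01394)²/4 = 0.0001526 m²; mean velocity V = Q/A = 0.0007422/0.0001526 = 4.863 m/s.
Reynolds number Re = ρVD/μ = 1024 · 4.863 · 0.01394 / 0.000967 = 7.179e+04.
Re > 4000 → turbulent. Relative roughness ε/D = 0.000179/0.01394 = 0.0128. Swamee-Jain: f = 0.25/(log₁₀[0.0128/3.7 + 5.74/7.179e+04^0.9])² = 0.25/(log₁₀[0.00347 + 0.000245])² = 0.25/(-2.43)² = 0.04234.
Total minor-loss coefficient ΣK = 1·0.31 + 3·0.17 + 1·0.25 = 1.07.
ΔP = [f·L/D + ΣK]·(ρV²/2) = [0.04234·4.165/0.01394 + 1.07]·(1024·4.863²/2) = [12.65 + 1.07]·1.211e+04 = 1.661e+05 Pa.

ΔP ≈ 166100 Pa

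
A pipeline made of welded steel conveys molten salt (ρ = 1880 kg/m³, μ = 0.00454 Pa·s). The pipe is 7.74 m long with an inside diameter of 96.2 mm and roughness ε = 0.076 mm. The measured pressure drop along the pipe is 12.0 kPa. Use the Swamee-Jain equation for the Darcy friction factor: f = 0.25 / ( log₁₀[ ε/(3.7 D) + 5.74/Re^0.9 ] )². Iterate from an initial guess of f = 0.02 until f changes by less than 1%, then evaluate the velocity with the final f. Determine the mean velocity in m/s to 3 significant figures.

V ≈ 2.72 m/s

Rearranging Darcy-Weisbach: V = √(2·ΔP·D/(f·L·ρ)). With ε/D = 7.6e-05/0.0962 = 0.00079, iterate starting from f = 0.02:
  f = 0.02 → V = √(2·1.2e+04·0.0962/(0.02·7.74·1880)) = 2.817 m/s; Re = ρVD/μ = 1.122e+05; f → 0.02133
  f = 0.02133 → V = 2.727 m/s; Re = 1.086e+05; f → 0.0214
Converged (Δf/f < 1%). With the final f = 0.0214: V = √(2·1.2e+04·0.0962/(0.0214·7.74·1880)) = 2.723 m/s.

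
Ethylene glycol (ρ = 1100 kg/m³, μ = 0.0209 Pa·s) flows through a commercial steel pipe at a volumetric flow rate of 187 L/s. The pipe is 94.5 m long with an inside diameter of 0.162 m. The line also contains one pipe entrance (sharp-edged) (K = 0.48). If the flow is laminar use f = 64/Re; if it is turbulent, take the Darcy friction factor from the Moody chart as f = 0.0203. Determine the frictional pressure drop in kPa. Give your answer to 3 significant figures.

Q = 187 L/s = 187/1000 = 0.187 m³/s.
Cross-sectional area A = πD²/4 = π(0.162)²/4 = 0.02061 m²; mean velocity V = Q/A = 0.187/0.02061 = 9.072 m/s.
Reynolds number Re = ρVD/μ = 1100 · 9.072 · 0.162 / 0.0209 = 7.735e+04.
Re > 4000 → turbulent; use the Moody-chart value f = 0.0203.
Total minor-loss coefficient ΣK = 1·0.48 = 0.48.
ΔP = [f·L/D + ΣK]·(ρV²/2) = [0.0203·94.5/0.162 + 0.48]·(1100·9.072²/2) = [11.84 + 0.48]·4.527e+04 = 5.578e+05 Pa.
ΔP = 5.578e+05 Pa = 558 kPa.

ΔP ≈ 558 kPa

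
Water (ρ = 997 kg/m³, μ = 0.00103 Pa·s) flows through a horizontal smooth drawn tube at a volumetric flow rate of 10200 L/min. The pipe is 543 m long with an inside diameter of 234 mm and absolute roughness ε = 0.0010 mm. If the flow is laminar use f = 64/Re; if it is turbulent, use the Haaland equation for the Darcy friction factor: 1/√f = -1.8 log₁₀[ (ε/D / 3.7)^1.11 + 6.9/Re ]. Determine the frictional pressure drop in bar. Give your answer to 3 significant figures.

ΔP ≈ 2.15 bar

Q = 10200 L/min = 10200/60000 = 0.17 m³/s.
Cross-sectional area A = πD²/4 = π(0.234)²/4 = 0.04301 m²; mean velocity V = Q/A = 0.17/0.04301 = 3.953 m/s.
Reynolds number Re = ρVD/μ = 997 · 3.953 · 0.234 / 0.00103 = 8.954e+05.
Re > 4000 → turbulent. Relative roughness ε/D = 1e-06/0.234 = 4.27e-06. Haaland: 1/√f = -1.8 log₁₀[(4.27e-06/3.7)^1.11 + 6.9/8.954e+05] = -1.8 log₁₀[2.57e-07 + 7.71e-06] = 9.178, so f = 0.01187.
Darcy-Weisbach: ΔP = f(L/D)(ρV²/2) = 0.01187·(543/0.234)·(997·3.953²/2) = 0.01187·2321·7790 = 2.146e+05 Pa.
ΔP = 2.146e+05 Pa = 2.15 bar.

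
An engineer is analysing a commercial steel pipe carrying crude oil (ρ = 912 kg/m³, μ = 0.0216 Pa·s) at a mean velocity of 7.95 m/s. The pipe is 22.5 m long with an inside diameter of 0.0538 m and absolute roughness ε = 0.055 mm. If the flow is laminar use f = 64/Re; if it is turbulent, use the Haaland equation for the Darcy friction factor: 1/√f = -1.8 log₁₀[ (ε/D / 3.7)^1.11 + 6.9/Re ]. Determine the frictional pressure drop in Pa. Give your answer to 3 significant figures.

Reynolds number Re = ρVD/μ = 912 · 7.95 · 0.0538 / 0.0216 = 1.806e+04.
Re > 4000 → turbulent. Relative roughness ε/D = 5.5e-05/0.0538 = 0.00102. Haaland: 1/√f = -1.8 log₁₀[(0.00102/3.7)^1.11 + 6.9/1.806e+04] = -1.8 log₁₀[0.000112 + 0.000382] = 5.951, so f = 0.02824.
Darcy-Weisbach: ΔP = f(L/D)(ρV²/2) = 0.02824·(22.5/0.0538)·(912·7.95²/2) = 0.02824·418.2·2.882e+04 = 3.404e+05 Pa.

ΔP ≈ 340000 Pa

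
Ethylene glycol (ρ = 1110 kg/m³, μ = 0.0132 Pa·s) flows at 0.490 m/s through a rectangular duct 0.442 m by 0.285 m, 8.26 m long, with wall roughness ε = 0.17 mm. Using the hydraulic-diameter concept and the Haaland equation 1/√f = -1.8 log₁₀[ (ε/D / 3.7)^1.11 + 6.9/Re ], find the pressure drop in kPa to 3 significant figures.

ΔP ≈ 0.0915 kPa

Hydraulic diameter D_h = 4A/P = 4·(0.442·0.285)/(2·(0.442+0.285)) = 0.5039/1.454 = 0.3465 m.
Re = ρVD_h/μ = 1110·0.49·0.3465/0.0132 = 1.428e+04.
ε/D_h = 0.00017/0.3465 = 0.000491; Haaland gives 1/√f = -1.8 log₁₀[4.97e-05+0.000483] = 5.892, so f = 0.0288.
ΔP = f(L/D_h)(ρV²/2) = 0.0288·8.26/0.3465·133.3 = 91.49 Pa.
ΔP = 0.0915 kPa.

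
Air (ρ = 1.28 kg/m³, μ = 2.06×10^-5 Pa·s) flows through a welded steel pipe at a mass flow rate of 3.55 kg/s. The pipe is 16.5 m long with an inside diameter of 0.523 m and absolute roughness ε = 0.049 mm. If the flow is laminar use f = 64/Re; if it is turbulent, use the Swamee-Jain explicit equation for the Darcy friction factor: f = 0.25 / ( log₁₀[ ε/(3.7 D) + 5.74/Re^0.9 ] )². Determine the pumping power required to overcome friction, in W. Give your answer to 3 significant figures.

P ≈ 137 W

A = πD²/4 = π(0.523)²/4 = 0.2148 m²; mean velocity V = ṁ/(ρA) = 3.55/(1.28 · 0.2148) = 12.91 m/s.
Reynolds number Re = ρVD/μ = 1.28 · 12.91 · 0.523 / 2.06e-05 = 4.195e+05.
Re > 4000 → turbulent. Relative roughness ε/D = 4.9e-05/0.523 = 9.37e-05. Swamee-Jain: f = 0.25/(log₁₀[9.37e-05/3.7 + 5.74/4.195e+05^0.9])² = 0.25/(log₁₀[2.53e-05 + 4.99e-05])² = 0.25/(-4.123)² = 0.0147.
Darcy-Weisbach: ΔP = f(L/D)(ρV²/2) = 0.0147·(16.5/0.523)·(1.28·12.91²/2) = 0.0147·31.55·106.7 = 49.48 Pa.
Q = ṁ/ρ = 3.55/1.28 = 2.773 m³/s.
Pumping power P = QΔP = 2.773·49.48 = 137.2 W = 137 W.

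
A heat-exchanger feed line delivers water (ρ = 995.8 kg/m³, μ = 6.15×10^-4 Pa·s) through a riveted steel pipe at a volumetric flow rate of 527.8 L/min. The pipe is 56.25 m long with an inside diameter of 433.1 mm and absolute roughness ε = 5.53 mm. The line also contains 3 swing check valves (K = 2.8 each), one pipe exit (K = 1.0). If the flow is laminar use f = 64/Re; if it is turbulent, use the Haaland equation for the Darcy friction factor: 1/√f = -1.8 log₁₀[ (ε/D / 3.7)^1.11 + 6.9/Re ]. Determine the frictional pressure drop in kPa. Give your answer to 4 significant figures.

Q = 527.8 L/min = 527.8/60000 = 0.008797 m³/s.
Cross-sectional area A = πD²/4 = π(0.4331)²/4 = 0.1473 m²; mean velocity V = Q/A = 0.008797/0.1473 = 0.05971 m/s.
Reynolds number Re = ρVD/μ = 995.8 · 0.05971 · 0.4331 / 0.000615 = 4.187e+04.
Re > 4000 → turbulent. Relative roughness ε/D = 0.00553/0.4331 = 0.0128. Haaland: 1/√f = -1.8 log₁₀[(0.0128/3.7)^1.11 + 6.9/4.187e+04] = -1.8 log₁₀[0.00185 + 0.000165] = 4.852, so f = 0.04247.
Total minor-loss coefficient ΣK = 3·2.8 + 1·1 = 9.4.
ΔP = [f·L/D + ΣK]·(ρV²/2) = [0.04247·56.25/0.4331 + 9.4]·(995.8·0.05971²/2) = [5.516 + 9.4]·1.775 = 26.48 Pa.
ΔP = 26.48 Pa = 0.02648 kPa.

ΔP ≈ 0.02648 kPa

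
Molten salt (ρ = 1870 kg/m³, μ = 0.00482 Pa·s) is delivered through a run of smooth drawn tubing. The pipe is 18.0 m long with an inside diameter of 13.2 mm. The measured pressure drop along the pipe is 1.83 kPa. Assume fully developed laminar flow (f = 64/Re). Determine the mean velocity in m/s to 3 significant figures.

For laminar flow, f = 64/Re with Re = ρVD/μ, so Darcy-Weisbach reduces to ΔP = 32μLV/D². Solving for V: V = ΔP·D²/(32μL) = 1830·(0.0132)²/(32·0.00482·18) = 0.1148 m/s.
Check: Re = ρVD/μ = 1870·0.1148·0.0132/0.00482 = 588.2 < 2300, so the laminar assumption holds.

V ≈ 0.115 m/s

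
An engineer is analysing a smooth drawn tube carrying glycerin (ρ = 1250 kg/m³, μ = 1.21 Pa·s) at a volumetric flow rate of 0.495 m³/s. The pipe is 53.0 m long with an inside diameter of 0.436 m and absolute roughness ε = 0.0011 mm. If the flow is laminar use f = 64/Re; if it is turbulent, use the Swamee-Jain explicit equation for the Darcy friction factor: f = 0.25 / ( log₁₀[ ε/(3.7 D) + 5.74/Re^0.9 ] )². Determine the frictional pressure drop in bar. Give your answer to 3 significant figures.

Cross-sectional area A = πD²/4 = π(0.436)²/4 = 0.1493 m²; mean velocity V = Q/A = 0.495/0.1493 = 3.315 m/s.
Reynolds number Re = ρVD/μ = 1250 · 3.315 · 0.436 / 1.21 = 1493.
Re < 2300 → laminar flow, so f = 64/Re = 64/1493 = 0.04286 (the turbulent correlation is not needed).
Darcy-Weisbach: ΔP = f(L/D)(ρV²/2) = 0.04286·(53/0.436)·(1250·3.315²/2) = 0.04286·121.6·6870 = 3.579e+04 Pa.
ΔP = 3.579e+04 Pa = 0.358 bar.

ΔP ≈ 0.358 bar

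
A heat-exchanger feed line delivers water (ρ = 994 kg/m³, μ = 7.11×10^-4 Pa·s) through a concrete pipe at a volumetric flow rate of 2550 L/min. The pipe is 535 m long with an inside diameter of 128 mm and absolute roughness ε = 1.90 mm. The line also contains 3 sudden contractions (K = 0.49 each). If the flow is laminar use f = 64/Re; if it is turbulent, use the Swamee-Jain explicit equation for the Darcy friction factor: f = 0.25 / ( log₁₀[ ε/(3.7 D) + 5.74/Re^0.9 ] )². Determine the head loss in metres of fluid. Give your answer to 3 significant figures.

h_f ≈ 102 m

Q = 2550 L/min = 2550/60000 = 0.0425 m³/s.
Cross-sectional area A = πD²/4 = π(0.128)²/4 = 0.01287 m²; mean velocity V = Q/A = 0.0425/0.01287 = 3.303 m/s.
Reynolds number Re = ρVD/μ = 994 · 3.303 · 0.128 / 0.000711 = 5.91e+05.
Re > 4000 → turbulent. Relative roughness ε/D = 0.0019/0.128 = 0.0148. Swamee-Jain: f = 0.25/(log₁₀[0.0148/3.7 + 5.74/5.91e+05^0.9])² = 0.25/(log₁₀[0.00401 + 3.67e-05])² = 0.25/(-2.393)² = 0.04367.
Total minor-loss coefficient ΣK = 3·0.49 = 1.47.
ΔP = [f·L/D + ΣK]·(ρV²/2) = [0.04367·535/0.128 + 1.47]·(994·3.303²/2) = [182.5 + 1.47]·5421 = 9.975e+05 Pa.
Head loss h_f = ΔP/(ρg) = 9.975e+05/(994·9.81) = 102 m.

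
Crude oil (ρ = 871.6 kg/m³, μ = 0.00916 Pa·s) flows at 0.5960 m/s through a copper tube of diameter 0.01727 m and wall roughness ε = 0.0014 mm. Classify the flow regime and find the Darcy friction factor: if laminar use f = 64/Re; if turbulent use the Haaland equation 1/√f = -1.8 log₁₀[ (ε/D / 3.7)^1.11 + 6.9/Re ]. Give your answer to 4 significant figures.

f ≈ 0.06535

Re = ρVD/μ = 871.6·0.596·0.01727/0.00916 = 979.4.
Re < 2300 → laminar, so f = 64/Re = 0.06535 (roughness is irrelevant in laminar flow).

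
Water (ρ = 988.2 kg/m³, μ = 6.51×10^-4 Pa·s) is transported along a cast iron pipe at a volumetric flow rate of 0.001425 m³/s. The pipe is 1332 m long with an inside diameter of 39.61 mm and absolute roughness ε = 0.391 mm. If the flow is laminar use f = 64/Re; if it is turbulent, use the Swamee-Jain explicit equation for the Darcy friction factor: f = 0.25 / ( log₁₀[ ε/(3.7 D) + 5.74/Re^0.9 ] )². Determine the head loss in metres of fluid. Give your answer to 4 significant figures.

h_f ≈ 89.19 m

Cross-sectional area A = πD²/4 = π(0.03961)²/4 = 0.001232 m²; mean velocity V = Q/A = 0.001425/0.001232 = 1.156 m/s.
Reynolds number Re = ρVD/μ = 988.2 · 1.156 · 0.03961 / 0.000651 = 6.953e+04.
Re > 4000 → turbulent. Relative roughness ε/D = 0.000391/0.03961 = 0.00987. Swamee-Jain: f = 0.25/(log₁₀[0.00987/3.7 + 5.74/6.953e+04^0.9])² = 0.25/(log₁₀[0.00267 + 0.000252])² = 0.25/(-2.535)² = 0.03891.
Darcy-Weisbach: ΔP = f(L/D)(ρV²/2) = 0.03891·(1332/0.03961)·(988.2·1.156²/2) = 0.03891·3.363e+04·660.8 = 8.647e+05 Pa.
Head loss h_f = ΔP/(ρg) = 8.647e+05/(988.2·9.81) = 89.19 m.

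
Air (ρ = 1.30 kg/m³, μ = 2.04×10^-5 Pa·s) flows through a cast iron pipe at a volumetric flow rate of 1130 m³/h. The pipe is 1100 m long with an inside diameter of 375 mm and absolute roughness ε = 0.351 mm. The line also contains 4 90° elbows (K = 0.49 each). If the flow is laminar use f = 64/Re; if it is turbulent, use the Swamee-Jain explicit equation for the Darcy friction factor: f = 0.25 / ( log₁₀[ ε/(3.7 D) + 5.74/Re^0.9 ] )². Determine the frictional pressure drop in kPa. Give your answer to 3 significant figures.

ΔP ≈ 0.365 kPa

Q = 1130 m³/h = 1130/3600 = 0.3139 m³/s.
Cross-sectional area A = πD²/4 = π(0.375)²/4 = 0.1104 m²; mean velocity V = Q/A = 0.3139/0.1104 = 2.842 m/s.
Reynolds number Re = ρVD/μ = 1.3 · 2.842 · 0.375 / 2.04e-05 = 6.792e+04.
Re > 4000 → turbulent. Relative roughness ε/D = 0.000351/0.375 = 0.000936. Swamee-Jain: f = 0.25/(log₁₀[0.000936/3.7 + 5.74/6.792e+04^0.9])² = 0.25/(log₁₀[0.000253 + 0.000257])² = 0.25/(-3.292)² = 0.02306.
Total minor-loss coefficient ΣK = 4·0.49 = 1.96.
ΔP = [f·L/D + ΣK]·(ρV²/2) = [0.02306·1100/0.375 + 1.96]·(1.3·2.842²/2) = [67.65 + 1.96]·5.25 = 365.5 Pa.
ΔP = 365.5 Pa = 0.365 kPa.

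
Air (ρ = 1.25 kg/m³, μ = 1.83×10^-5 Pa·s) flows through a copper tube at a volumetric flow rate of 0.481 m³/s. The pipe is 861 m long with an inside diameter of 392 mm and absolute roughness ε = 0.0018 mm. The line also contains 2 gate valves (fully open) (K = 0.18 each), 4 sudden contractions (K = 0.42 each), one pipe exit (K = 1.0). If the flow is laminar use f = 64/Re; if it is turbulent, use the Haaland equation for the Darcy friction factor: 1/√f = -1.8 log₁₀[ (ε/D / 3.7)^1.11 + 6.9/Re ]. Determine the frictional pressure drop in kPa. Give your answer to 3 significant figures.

ΔP ≈ 0.414 kPa

Cross-sectional area A = πD²/4 = π(0.392)²/4 = 0.1207 m²; mean velocity V = Q/A = 0.481/0.1207 = 3.986 m/s.
Reynolds number Re = ρVD/μ = 1.25 · 3.986 · 0.392 / 1.83e-05 = 1.067e+05.
Re > 4000 → turbulent. Relative roughness ε/D = 1.8e-06/0.392 = 4.59e-06. Haaland: 1/√f = -1.8 log₁₀[(4.59e-06/3.7)^1.11 + 6.9/1.067e+05] = -1.8 log₁₀[2.78e-07 + 6.47e-05] = 7.538, so f = 0.0176.
Total minor-loss coefficient ΣK = 2·0.18 + 4·0.42 + 1·1 = 3.04.
ΔP = [f·L/D + ΣK]·(ρV²/2) = [0.0176·861/0.392 + 3.04]·(1.25·3.986²/2) = [38.66 + 3.04]·9.928 = 414 Pa.
ΔP = 414 Pa = 0.414 kPa.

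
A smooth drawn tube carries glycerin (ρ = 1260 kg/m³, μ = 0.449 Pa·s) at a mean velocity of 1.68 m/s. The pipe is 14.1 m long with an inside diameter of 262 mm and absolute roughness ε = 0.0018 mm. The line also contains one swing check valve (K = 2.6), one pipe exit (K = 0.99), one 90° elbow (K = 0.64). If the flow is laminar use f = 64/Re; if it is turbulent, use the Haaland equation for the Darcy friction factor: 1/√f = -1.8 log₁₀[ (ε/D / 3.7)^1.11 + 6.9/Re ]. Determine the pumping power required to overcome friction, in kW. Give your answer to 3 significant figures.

P ≈ 1.13 kW

Reynolds number Re = ρVD/μ = 1260 · 1.68 · 0.262 / 0.449 = 1235.
Re < 2300 → laminar flow, so f = 64/Re = 64/1235 = 0.05181 (the turbulent correlation is not needed).
Total minor-loss coefficient ΣK = 1·2.6 + 1·0.99 + 1·0.64 = 4.23.
ΔP = [f·L/D + ΣK]·(ρV²/2) = [0.05181·14.1/0.262 + 4.23]·(1260·1.68²/2) = [2.788 + 4.23]·1778 = 1.248e+04 Pa.
Q = V·A = 1.68·0.05391 = 0.09057 m³/s.
Pumping power P = QΔP = 0.09057·1.248e+04 = 1130 W = 1.13 kW.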